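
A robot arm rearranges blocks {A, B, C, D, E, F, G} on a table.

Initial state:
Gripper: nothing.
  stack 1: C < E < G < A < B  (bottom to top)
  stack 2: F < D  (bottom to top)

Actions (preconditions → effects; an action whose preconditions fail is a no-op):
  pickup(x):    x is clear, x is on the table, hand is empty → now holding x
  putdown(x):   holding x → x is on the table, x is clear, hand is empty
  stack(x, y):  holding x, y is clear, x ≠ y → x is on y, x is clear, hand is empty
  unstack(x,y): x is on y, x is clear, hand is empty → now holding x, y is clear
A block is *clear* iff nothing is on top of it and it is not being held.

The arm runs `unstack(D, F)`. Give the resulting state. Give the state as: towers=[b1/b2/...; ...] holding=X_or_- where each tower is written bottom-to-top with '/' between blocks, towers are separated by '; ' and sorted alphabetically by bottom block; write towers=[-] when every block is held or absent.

towers=[C/E/G/A/B; F] holding=D

before: towers=[C/E/G/A/B; F/D] holding=-
pre[unstack(D, F)]: on(D,F) yes, clear(D) yes, handempty yes
all met → apply unstack(D, F)
after:  towers=[C/E/G/A/B; F] holding=D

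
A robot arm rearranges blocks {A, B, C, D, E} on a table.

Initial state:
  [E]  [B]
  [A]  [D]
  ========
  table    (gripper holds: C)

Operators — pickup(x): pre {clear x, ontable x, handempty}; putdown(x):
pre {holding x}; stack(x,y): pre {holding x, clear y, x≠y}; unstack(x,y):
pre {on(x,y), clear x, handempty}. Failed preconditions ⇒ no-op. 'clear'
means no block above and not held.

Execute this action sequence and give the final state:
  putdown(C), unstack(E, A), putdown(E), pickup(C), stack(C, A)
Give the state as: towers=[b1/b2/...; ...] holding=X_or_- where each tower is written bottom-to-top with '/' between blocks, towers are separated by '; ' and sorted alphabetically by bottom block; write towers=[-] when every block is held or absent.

step 1 (putdown(C)): towers=[A/E; C; D/B] holding=-
step 2 (unstack(E, A)): towers=[A; C; D/B] holding=E
step 3 (putdown(E)): towers=[A; C; D/B; E] holding=-
step 4 (pickup(C)): towers=[A; D/B; E] holding=C
step 5 (stack(C, A)): towers=[A/C; D/B; E] holding=-

towers=[A/C; D/B; E] holding=-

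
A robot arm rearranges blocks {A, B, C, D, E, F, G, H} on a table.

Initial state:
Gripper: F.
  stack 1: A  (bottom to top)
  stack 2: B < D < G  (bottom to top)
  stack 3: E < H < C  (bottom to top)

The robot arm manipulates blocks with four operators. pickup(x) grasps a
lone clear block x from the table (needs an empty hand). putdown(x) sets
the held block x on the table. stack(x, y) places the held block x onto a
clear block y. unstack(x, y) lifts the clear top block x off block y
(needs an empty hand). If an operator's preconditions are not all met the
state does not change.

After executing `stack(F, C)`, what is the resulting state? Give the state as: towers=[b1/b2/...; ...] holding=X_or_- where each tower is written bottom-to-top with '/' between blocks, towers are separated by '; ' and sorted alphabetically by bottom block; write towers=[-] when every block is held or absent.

before: towers=[A; B/D/G; E/H/C] holding=F
pre[stack(F, C)]: holding(F) ✓, clear(C) ✓, F≠C ✓
all met → apply stack(F, C)
after:  towers=[A; B/D/G; E/H/C/F] holding=-

towers=[A; B/D/G; E/H/C/F] holding=-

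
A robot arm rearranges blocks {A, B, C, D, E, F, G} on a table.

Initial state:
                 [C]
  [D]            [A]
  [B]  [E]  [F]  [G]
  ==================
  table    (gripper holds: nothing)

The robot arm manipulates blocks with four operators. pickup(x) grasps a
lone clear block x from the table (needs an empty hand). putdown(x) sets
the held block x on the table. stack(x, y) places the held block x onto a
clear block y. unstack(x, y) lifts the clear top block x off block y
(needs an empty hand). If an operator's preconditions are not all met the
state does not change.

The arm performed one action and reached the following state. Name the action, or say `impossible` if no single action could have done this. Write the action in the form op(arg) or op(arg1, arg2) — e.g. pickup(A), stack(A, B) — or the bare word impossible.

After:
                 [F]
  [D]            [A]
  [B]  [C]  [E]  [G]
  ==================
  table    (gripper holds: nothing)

target: towers=[B/D; C; E; G/A/F] holding=-
         pickup(F) → towers=[B/D; E; G/A/C] holding=F
     unstack(D, B) → towers=[B; E; F; G/A/C] holding=D
         pickup(E) → towers=[B/D; F; G/A/C] holding=E
     unstack(C, A) → towers=[B/D; E; F; G/A] holding=C
none of the 4 applicable actions match → impossible

impossible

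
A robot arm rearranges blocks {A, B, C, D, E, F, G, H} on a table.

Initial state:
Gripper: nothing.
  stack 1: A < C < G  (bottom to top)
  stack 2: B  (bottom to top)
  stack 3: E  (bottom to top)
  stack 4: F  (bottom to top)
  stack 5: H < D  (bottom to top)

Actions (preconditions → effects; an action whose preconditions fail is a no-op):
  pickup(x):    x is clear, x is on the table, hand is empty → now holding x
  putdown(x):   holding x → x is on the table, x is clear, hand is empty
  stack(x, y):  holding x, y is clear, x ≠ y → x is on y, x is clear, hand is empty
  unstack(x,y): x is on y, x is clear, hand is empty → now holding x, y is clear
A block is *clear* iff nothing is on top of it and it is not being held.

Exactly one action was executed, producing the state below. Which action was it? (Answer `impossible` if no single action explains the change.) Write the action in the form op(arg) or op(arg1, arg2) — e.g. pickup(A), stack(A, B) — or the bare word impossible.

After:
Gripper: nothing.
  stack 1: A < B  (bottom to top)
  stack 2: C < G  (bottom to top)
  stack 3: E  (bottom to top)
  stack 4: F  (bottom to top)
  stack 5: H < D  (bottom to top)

target: towers=[A/B; C/G; E; F; H/D] holding=-
     unstack(G, C) → towers=[A/C; B; E; F; H/D] holding=G
         pickup(E) → towers=[A/C/G; B; F; H/D] holding=E
         pickup(B) → towers=[A/C/G; E; F; H/D] holding=B
         pickup(F) → towers=[A/C/G; B; E; H/D] holding=F
     unstack(D, H) → towers=[A/C/G; B; E; F; H] holding=D
none of the 5 applicable actions match → impossible

impossible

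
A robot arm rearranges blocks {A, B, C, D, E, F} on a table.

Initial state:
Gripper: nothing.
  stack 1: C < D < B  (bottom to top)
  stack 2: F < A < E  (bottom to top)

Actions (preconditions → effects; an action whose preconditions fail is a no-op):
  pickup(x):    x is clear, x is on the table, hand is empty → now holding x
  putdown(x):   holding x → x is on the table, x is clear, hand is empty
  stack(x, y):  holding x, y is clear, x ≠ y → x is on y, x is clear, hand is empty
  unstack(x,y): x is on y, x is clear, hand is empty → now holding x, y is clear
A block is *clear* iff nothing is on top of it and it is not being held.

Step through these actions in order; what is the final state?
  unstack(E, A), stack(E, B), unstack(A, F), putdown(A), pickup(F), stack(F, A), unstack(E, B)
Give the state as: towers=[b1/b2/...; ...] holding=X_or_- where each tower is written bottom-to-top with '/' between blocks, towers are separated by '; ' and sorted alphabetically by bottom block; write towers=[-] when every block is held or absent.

step 1 (unstack(E, A)): towers=[C/D/B; F/A] holding=E
step 2 (stack(E, B)): towers=[C/D/B/E; F/A] holding=-
step 3 (unstack(A, F)): towers=[C/D/B/E; F] holding=A
step 4 (putdown(A)): towers=[A; C/D/B/E; F] holding=-
step 5 (pickup(F)): towers=[A; C/D/B/E] holding=F
step 6 (stack(F, A)): towers=[A/F; C/D/B/E] holding=-
step 7 (unstack(E, B)): towers=[A/F; C/D/B] holding=E

towers=[A/F; C/D/B] holding=E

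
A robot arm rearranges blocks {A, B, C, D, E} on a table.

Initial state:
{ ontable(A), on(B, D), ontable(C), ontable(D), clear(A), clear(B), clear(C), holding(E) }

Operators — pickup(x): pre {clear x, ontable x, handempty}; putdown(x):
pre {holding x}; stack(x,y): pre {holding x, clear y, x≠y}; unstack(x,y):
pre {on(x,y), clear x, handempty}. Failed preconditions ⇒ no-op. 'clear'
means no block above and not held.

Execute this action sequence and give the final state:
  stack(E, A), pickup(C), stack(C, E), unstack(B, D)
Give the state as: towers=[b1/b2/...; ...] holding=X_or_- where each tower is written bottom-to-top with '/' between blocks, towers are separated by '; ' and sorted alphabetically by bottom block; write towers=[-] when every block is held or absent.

towers=[A/E/C; D] holding=B

step 1 (stack(E, A)): towers=[A/E; C; D/B] holding=-
step 2 (pickup(C)): towers=[A/E; D/B] holding=C
step 3 (stack(C, E)): towers=[A/E/C; D/B] holding=-
step 4 (unstack(B, D)): towers=[A/E/C; D] holding=B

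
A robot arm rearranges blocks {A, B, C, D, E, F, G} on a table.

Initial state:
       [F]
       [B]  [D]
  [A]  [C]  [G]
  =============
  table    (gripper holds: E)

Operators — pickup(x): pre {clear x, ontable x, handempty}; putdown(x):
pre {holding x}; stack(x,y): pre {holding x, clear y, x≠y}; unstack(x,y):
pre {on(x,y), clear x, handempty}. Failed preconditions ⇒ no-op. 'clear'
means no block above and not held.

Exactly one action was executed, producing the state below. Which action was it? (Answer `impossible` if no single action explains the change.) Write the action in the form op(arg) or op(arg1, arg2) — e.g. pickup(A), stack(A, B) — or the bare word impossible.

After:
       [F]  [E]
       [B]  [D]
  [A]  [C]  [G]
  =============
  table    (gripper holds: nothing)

target: towers=[A; C/B/F; G/D/E] holding=-
        putdown(E) → towers=[A; C/B/F; E; G/D] holding=-
       stack(E, F) → towers=[A; C/B/F/E; G/D] holding=-
       stack(E, D) → towers=[A; C/B/F; G/D/E] holding=-  ← match
       stack(E, A) → towers=[A/E; C/B/F; G/D] holding=-

stack(E, D)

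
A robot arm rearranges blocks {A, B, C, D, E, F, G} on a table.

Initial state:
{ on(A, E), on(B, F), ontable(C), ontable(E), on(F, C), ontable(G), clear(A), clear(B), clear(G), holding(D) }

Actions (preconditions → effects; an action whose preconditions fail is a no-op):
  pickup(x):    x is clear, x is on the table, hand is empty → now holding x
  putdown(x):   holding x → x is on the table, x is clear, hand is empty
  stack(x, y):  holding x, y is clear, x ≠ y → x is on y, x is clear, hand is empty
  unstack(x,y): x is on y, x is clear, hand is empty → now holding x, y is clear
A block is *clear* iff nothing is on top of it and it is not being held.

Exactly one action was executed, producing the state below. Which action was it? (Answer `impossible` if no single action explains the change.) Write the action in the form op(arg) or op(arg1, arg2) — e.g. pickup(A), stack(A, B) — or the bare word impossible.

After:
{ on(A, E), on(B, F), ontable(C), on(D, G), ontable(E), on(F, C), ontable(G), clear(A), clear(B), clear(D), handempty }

target: towers=[C/F/B; E/A; G/D] holding=-
        putdown(D) → towers=[C/F/B; D; E/A; G] holding=-
       stack(D, B) → towers=[C/F/B/D; E/A; G] holding=-
       stack(D, G) → towers=[C/F/B; E/A; G/D] holding=-  ← match
       stack(D, A) → towers=[C/F/B; E/A/D; G] holding=-

stack(D, G)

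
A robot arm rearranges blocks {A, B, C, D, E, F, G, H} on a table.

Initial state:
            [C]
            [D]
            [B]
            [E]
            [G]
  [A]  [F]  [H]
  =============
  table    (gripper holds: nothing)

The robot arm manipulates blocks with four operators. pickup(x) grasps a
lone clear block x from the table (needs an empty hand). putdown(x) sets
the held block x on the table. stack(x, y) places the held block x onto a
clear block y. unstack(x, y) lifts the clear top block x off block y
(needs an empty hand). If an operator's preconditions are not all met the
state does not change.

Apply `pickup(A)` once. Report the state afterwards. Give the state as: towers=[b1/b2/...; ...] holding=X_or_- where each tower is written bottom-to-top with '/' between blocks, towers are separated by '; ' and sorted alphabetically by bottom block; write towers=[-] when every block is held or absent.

before: towers=[A; F; H/G/E/B/D/C] holding=-
pre[pickup(A)]: clear(A) ✓, ontable(A) ✓, handempty ✓
all met → apply pickup(A)
after:  towers=[F; H/G/E/B/D/C] holding=A

towers=[F; H/G/E/B/D/C] holding=A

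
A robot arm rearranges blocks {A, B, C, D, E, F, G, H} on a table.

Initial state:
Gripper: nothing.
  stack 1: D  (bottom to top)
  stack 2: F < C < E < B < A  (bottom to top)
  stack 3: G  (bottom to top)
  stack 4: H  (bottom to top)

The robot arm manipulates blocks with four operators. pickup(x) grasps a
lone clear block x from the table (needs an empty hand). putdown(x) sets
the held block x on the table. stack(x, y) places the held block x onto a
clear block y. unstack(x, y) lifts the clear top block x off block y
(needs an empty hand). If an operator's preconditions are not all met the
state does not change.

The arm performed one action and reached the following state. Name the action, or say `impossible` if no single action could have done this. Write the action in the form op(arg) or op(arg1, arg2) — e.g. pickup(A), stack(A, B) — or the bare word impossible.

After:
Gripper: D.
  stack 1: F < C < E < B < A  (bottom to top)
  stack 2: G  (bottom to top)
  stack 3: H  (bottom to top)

pickup(D)

target: towers=[F/C/E/B/A; G; H] holding=D
         pickup(G) → towers=[D; F/C/E/B/A; H] holding=G
     unstack(A, B) → towers=[D; F/C/E/B; G; H] holding=A
         pickup(H) → towers=[D; F/C/E/B/A; G] holding=H
         pickup(D) → towers=[F/C/E/B/A; G; H] holding=D  ← match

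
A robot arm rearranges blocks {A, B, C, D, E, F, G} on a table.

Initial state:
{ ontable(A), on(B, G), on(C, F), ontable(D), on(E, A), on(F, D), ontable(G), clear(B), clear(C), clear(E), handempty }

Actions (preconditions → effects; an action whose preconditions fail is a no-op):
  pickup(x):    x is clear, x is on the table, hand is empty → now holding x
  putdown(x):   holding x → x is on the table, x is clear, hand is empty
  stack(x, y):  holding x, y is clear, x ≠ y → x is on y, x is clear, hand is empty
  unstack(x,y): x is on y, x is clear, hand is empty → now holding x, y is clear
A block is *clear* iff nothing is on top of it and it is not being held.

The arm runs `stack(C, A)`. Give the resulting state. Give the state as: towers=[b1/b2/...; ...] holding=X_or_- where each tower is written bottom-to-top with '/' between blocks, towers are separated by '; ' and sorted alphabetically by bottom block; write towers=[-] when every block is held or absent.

towers=[A/E; D/F/C; G/B] holding=-

before: towers=[A/E; D/F/C; G/B] holding=-
pre[stack(C, A)]: holding(C) no, clear(A) no, C≠A yes
holding(C), clear(A) unmet → stack(C, A) is a no-op
after:  towers=[A/E; D/F/C; G/B] holding=-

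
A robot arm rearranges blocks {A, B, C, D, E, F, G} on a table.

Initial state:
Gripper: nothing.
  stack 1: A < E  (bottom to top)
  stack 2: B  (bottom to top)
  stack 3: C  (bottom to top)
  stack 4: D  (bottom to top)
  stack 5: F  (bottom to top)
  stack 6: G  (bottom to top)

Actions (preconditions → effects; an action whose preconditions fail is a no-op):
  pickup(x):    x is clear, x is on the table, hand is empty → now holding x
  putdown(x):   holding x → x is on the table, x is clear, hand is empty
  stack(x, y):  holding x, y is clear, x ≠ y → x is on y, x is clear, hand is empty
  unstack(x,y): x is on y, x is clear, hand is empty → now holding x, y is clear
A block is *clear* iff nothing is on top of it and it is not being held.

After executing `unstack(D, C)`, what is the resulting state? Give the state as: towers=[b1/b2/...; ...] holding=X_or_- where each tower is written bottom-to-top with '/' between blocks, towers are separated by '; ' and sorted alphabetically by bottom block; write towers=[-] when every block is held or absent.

towers=[A/E; B; C; D; F; G] holding=-

before: towers=[A/E; B; C; D; F; G] holding=-
pre[unstack(D, C)]: on(D,C) no, clear(D) yes, handempty yes
on(D,C) unmet → unstack(D, C) is a no-op
after:  towers=[A/E; B; C; D; F; G] holding=-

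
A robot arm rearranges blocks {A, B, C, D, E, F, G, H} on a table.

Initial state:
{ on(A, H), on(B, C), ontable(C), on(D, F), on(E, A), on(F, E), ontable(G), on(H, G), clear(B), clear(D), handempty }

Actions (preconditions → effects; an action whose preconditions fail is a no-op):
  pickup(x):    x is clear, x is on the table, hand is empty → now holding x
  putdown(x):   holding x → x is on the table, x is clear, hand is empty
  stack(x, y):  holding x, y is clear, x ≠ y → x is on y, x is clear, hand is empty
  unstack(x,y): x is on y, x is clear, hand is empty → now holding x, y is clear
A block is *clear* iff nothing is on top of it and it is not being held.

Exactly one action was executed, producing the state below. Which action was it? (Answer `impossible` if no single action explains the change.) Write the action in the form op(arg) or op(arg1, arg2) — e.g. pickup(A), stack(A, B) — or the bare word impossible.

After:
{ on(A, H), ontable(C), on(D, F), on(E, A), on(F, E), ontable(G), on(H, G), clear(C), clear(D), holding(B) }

target: towers=[C; G/H/A/E/F/D] holding=B
     unstack(B, C) → towers=[C; G/H/A/E/F/D] holding=B  ← match
     unstack(D, F) → towers=[C/B; G/H/A/E/F] holding=D

unstack(B, C)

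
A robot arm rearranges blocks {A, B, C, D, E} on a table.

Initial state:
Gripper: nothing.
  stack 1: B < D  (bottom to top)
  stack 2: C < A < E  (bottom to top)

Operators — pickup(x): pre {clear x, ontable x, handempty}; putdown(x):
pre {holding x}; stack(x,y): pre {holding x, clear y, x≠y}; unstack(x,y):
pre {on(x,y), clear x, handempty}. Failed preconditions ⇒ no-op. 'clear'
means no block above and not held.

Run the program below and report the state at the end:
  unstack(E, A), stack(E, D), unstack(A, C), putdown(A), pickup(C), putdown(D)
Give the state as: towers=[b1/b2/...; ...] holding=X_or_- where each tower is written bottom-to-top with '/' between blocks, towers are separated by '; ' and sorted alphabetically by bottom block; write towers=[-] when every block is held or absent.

towers=[A; B/D/E] holding=C

step 1 (unstack(E, A)): towers=[B/D; C/A] holding=E
step 2 (stack(E, D)): towers=[B/D/E; C/A] holding=-
step 3 (unstack(A, C)): towers=[B/D/E; C] holding=A
step 4 (putdown(A)): towers=[A; B/D/E; C] holding=-
step 5 (pickup(C)): towers=[A; B/D/E] holding=C
step 6 (putdown(D)) [no-op]: towers=[A; B/D/E] holding=C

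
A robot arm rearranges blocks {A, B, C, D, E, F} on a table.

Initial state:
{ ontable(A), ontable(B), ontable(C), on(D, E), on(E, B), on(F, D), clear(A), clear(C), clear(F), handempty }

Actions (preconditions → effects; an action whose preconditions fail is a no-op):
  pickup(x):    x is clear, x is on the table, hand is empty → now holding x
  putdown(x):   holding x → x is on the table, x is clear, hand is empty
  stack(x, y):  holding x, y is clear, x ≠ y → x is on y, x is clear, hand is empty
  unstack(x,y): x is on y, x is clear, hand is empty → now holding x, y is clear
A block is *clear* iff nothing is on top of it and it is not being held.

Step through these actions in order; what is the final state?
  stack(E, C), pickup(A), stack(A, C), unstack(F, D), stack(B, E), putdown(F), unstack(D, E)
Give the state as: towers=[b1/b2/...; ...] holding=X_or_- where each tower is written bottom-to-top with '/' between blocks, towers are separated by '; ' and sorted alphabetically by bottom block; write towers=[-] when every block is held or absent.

towers=[B/E; C/A; F] holding=D

step 1 (stack(E, C)) [no-op]: towers=[A; B/E/D/F; C] holding=-
step 2 (pickup(A)): towers=[B/E/D/F; C] holding=A
step 3 (stack(A, C)): towers=[B/E/D/F; C/A] holding=-
step 4 (unstack(F, D)): towers=[B/E/D; C/A] holding=F
step 5 (stack(B, E)) [no-op]: towers=[B/E/D; C/A] holding=F
step 6 (putdown(F)): towers=[B/E/D; C/A; F] holding=-
step 7 (unstack(D, E)): towers=[B/E; C/A; F] holding=D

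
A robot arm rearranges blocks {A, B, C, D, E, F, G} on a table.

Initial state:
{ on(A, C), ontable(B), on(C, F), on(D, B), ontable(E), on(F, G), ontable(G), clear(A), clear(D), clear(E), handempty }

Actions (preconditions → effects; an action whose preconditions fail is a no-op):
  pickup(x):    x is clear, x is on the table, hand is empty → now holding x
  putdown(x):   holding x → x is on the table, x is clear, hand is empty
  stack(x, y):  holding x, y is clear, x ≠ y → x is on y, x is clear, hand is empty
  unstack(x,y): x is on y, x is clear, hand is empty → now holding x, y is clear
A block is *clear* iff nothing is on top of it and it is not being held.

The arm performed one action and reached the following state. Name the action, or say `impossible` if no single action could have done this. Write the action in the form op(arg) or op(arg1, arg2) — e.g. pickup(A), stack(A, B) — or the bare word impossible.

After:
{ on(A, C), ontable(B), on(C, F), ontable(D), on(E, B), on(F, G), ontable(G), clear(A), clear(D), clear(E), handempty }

impossible

target: towers=[B/E; D; G/F/C/A] holding=-
     unstack(D, B) → towers=[B; E; G/F/C/A] holding=D
     unstack(A, C) → towers=[B/D; E; G/F/C] holding=A
         pickup(E) → towers=[B/D; G/F/C/A] holding=E
none of the 3 applicable actions match → impossible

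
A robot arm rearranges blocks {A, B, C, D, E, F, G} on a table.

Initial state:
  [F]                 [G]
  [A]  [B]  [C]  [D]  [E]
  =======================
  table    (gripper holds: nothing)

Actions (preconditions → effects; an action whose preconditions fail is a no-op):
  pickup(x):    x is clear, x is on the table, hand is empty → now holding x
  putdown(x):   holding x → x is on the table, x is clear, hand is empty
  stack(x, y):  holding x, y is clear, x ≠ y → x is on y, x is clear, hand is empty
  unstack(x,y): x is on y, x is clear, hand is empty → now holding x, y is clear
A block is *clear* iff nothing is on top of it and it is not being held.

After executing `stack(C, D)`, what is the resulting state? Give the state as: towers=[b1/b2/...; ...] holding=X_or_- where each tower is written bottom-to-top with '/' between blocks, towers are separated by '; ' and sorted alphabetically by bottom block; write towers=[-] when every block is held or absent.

towers=[A/F; B; C; D; E/G] holding=-

before: towers=[A/F; B; C; D; E/G] holding=-
pre[stack(C, D)]: holding(C) ✗, clear(D) ✓, C≠D ✓
holding(C) unmet → stack(C, D) is a no-op
after:  towers=[A/F; B; C; D; E/G] holding=-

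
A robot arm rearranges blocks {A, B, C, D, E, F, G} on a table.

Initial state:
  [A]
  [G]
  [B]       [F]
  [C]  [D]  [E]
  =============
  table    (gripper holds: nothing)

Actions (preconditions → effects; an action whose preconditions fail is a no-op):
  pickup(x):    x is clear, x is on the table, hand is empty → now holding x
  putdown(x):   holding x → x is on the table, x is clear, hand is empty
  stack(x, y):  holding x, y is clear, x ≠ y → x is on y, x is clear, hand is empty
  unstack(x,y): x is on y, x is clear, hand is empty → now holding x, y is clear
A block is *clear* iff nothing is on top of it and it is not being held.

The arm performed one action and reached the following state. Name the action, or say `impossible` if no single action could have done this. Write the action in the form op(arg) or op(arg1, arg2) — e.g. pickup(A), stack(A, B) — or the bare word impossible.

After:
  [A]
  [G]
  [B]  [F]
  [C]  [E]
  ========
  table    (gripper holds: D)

target: towers=[C/B/G/A; E/F] holding=D
     unstack(F, E) → towers=[C/B/G/A; D; E] holding=F
         pickup(D) → towers=[C/B/G/A; E/F] holding=D  ← match
     unstack(A, G) → towers=[C/B/G; D; E/F] holding=A

pickup(D)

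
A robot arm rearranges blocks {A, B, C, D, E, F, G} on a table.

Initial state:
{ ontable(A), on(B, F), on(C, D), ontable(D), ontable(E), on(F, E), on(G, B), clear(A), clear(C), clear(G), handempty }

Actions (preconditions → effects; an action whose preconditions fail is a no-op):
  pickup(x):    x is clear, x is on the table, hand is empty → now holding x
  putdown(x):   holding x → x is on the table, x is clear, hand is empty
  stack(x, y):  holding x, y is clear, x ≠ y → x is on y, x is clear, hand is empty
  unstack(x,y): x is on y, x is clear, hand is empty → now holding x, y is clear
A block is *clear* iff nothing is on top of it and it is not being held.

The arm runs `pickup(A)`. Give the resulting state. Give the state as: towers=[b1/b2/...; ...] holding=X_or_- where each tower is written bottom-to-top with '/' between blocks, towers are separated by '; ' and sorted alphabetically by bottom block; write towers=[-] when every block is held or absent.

before: towers=[A; D/C; E/F/B/G] holding=-
pre[pickup(A)]: clear(A) ✓, ontable(A) ✓, handempty ✓
all met → apply pickup(A)
after:  towers=[D/C; E/F/B/G] holding=A

towers=[D/C; E/F/B/G] holding=A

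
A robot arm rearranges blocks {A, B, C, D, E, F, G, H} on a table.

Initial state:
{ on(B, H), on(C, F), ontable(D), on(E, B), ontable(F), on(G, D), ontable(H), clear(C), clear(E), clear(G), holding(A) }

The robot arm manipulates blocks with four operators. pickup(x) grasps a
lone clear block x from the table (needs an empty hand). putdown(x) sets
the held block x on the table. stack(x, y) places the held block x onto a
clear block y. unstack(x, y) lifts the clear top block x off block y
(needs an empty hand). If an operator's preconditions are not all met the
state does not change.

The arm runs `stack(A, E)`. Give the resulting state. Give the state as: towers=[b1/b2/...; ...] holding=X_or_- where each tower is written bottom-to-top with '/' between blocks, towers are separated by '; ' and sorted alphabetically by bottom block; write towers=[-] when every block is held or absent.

towers=[D/G; F/C; H/B/E/A] holding=-

before: towers=[D/G; F/C; H/B/E] holding=A
pre[stack(A, E)]: holding(A) yes, clear(E) yes, A≠E yes
all met → apply stack(A, E)
after:  towers=[D/G; F/C; H/B/E/A] holding=-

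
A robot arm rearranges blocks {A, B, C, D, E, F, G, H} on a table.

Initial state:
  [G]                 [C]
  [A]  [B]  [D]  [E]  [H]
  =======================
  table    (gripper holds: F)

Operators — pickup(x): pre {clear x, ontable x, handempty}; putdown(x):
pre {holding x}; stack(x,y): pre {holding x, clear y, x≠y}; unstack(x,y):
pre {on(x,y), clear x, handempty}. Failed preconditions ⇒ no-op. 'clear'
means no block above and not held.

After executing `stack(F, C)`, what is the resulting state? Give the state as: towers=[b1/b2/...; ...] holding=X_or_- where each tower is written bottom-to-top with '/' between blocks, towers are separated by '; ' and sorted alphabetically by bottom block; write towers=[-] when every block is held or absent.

before: towers=[A/G; B; D; E; H/C] holding=F
pre[stack(F, C)]: holding(F) ✓, clear(C) ✓, F≠C ✓
all met → apply stack(F, C)
after:  towers=[A/G; B; D; E; H/C/F] holding=-

towers=[A/G; B; D; E; H/C/F] holding=-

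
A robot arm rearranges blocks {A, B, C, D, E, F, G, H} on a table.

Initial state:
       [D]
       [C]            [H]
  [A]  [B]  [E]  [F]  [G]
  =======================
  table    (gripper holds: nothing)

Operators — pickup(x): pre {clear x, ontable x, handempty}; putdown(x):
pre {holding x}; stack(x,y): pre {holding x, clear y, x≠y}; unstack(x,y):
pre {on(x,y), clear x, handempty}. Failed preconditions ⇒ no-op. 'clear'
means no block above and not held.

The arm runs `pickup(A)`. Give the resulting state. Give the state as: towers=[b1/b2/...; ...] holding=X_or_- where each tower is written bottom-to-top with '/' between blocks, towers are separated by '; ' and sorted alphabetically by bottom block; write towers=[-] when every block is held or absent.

before: towers=[A; B/C/D; E; F; G/H] holding=-
pre[pickup(A)]: clear(A) ✓, ontable(A) ✓, handempty ✓
all met → apply pickup(A)
after:  towers=[B/C/D; E; F; G/H] holding=A

towers=[B/C/D; E; F; G/H] holding=A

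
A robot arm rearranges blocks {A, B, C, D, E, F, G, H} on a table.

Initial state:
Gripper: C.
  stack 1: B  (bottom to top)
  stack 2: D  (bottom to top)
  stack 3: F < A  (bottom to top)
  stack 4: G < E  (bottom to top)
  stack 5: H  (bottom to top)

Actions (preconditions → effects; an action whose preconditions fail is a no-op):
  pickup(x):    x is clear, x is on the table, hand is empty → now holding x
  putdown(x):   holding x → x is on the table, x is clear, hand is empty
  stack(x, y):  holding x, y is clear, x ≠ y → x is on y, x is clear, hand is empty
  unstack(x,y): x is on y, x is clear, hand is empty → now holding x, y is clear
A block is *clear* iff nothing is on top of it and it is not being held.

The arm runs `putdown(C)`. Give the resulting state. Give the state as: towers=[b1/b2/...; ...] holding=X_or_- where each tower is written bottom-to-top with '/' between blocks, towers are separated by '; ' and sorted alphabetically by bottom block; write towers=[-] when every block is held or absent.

before: towers=[B; D; F/A; G/E; H] holding=C
pre[putdown(C)]: holding(C) ok
all met → apply putdown(C)
after:  towers=[B; C; D; F/A; G/E; H] holding=-

towers=[B; C; D; F/A; G/E; H] holding=-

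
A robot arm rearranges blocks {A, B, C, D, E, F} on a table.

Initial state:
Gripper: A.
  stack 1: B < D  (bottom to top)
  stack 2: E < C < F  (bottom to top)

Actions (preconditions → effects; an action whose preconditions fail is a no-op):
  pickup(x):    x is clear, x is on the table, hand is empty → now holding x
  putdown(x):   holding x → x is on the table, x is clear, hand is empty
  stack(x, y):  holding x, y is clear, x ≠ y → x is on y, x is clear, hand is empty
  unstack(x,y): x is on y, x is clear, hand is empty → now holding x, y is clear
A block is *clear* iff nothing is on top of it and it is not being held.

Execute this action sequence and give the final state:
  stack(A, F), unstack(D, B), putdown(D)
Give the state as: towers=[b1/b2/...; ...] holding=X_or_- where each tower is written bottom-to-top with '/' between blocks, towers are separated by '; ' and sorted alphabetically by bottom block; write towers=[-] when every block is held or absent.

towers=[B; D; E/C/F/A] holding=-

step 1 (stack(A, F)): towers=[B/D; E/C/F/A] holding=-
step 2 (unstack(D, B)): towers=[B; E/C/F/A] holding=D
step 3 (putdown(D)): towers=[B; D; E/C/F/A] holding=-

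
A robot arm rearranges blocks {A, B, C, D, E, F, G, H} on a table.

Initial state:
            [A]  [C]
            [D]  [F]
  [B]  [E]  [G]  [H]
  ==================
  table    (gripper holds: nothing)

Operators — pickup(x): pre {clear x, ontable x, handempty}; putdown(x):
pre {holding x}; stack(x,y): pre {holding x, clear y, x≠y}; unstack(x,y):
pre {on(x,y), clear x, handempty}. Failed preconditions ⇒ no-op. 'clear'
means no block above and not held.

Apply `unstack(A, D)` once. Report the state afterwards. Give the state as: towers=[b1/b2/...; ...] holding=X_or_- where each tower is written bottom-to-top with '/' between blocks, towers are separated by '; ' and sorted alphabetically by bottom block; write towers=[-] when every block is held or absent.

before: towers=[B; E; G/D/A; H/F/C] holding=-
pre[unstack(A, D)]: on(A,D) ✓, clear(A) ✓, handempty ✓
all met → apply unstack(A, D)
after:  towers=[B; E; G/D; H/F/C] holding=A

towers=[B; E; G/D; H/F/C] holding=A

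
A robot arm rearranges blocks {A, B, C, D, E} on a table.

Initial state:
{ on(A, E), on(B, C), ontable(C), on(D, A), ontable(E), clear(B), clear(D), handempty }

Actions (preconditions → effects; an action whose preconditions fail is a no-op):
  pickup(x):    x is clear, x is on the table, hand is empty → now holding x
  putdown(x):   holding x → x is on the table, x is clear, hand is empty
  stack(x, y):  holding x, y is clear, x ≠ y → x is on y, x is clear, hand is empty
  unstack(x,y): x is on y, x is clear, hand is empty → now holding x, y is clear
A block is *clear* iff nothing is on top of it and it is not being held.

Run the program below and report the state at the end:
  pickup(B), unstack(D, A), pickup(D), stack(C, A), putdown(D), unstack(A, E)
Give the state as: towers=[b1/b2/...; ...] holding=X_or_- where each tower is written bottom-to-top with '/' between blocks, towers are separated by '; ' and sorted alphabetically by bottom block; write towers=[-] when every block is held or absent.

step 1 (pickup(B)) [no-op]: towers=[C/B; E/A/D] holding=-
step 2 (unstack(D, A)): towers=[C/B; E/A] holding=D
step 3 (pickup(D)) [no-op]: towers=[C/B; E/A] holding=D
step 4 (stack(C, A)) [no-op]: towers=[C/B; E/A] holding=D
step 5 (putdown(D)): towers=[C/B; D; E/A] holding=-
step 6 (unstack(A, E)): towers=[C/B; D; E] holding=A

towers=[C/B; D; E] holding=A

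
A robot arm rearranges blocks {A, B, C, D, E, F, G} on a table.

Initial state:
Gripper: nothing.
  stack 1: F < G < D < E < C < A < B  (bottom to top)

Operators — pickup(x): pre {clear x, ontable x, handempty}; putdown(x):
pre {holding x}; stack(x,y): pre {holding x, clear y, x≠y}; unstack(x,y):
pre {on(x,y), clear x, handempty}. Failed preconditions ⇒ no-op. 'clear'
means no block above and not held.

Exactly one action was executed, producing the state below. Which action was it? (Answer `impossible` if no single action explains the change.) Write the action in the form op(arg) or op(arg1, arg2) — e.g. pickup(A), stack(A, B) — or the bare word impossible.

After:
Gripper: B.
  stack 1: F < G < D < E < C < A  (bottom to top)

unstack(B, A)

target: towers=[F/G/D/E/C/A] holding=B
     unstack(B, A) → towers=[F/G/D/E/C/A] holding=B  ← match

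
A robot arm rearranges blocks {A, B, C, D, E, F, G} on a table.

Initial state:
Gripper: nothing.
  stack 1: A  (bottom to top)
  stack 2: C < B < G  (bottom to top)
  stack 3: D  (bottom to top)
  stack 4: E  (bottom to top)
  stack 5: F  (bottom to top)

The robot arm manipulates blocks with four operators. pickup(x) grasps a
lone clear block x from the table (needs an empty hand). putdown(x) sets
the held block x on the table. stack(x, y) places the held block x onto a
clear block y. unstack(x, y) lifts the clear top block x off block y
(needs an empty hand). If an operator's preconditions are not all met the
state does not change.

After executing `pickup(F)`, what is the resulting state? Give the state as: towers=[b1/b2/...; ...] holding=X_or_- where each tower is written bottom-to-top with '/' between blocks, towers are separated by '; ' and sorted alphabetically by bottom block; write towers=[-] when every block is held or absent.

towers=[A; C/B/G; D; E] holding=F

before: towers=[A; C/B/G; D; E; F] holding=-
pre[pickup(F)]: clear(F) yes, ontable(F) yes, handempty yes
all met → apply pickup(F)
after:  towers=[A; C/B/G; D; E] holding=F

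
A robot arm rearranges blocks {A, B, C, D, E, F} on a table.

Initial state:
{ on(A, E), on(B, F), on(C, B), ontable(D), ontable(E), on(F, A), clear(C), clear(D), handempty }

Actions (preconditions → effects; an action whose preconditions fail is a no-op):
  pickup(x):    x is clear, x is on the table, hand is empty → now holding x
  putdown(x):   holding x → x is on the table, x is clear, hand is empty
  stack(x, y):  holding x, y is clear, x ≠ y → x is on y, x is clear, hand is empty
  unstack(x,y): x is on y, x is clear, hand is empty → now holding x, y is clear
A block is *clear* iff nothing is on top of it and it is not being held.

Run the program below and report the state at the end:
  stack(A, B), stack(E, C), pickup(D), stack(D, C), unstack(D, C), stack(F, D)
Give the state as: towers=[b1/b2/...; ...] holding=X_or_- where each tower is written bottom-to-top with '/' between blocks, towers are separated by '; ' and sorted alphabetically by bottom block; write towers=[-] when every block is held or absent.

step 1 (stack(A, B)) [no-op]: towers=[D; E/A/F/B/C] holding=-
step 2 (stack(E, C)) [no-op]: towers=[D; E/A/F/B/C] holding=-
step 3 (pickup(D)): towers=[E/A/F/B/C] holding=D
step 4 (stack(D, C)): towers=[E/A/F/B/C/D] holding=-
step 5 (unstack(D, C)): towers=[E/A/F/B/C] holding=D
step 6 (stack(F, D)) [no-op]: towers=[E/A/F/B/C] holding=D

towers=[E/A/F/B/C] holding=D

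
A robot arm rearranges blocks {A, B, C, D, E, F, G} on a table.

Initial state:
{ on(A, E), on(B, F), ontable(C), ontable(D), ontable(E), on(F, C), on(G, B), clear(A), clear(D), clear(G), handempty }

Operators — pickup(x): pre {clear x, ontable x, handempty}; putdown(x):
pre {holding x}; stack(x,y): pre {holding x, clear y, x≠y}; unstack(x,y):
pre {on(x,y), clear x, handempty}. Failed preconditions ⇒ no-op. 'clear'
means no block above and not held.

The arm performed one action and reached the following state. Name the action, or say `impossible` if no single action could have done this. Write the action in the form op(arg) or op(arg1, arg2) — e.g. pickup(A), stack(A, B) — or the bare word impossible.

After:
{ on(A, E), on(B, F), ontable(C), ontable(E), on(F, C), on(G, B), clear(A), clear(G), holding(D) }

pickup(D)

target: towers=[C/F/B/G; E/A] holding=D
     unstack(G, B) → towers=[C/F/B; D; E/A] holding=G
         pickup(D) → towers=[C/F/B/G; E/A] holding=D  ← match
     unstack(A, E) → towers=[C/F/B/G; D; E] holding=A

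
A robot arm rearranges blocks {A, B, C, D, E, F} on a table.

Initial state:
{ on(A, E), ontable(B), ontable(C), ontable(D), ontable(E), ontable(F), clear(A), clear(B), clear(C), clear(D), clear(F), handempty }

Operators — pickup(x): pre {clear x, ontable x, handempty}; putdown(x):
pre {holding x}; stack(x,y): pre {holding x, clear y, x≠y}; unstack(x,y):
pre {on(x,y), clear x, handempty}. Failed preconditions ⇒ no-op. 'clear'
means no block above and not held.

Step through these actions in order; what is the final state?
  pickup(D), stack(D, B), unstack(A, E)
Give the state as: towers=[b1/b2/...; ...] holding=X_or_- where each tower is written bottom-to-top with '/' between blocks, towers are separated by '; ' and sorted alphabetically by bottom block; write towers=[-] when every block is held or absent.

step 1 (pickup(D)): towers=[B; C; E/A; F] holding=D
step 2 (stack(D, B)): towers=[B/D; C; E/A; F] holding=-
step 3 (unstack(A, E)): towers=[B/D; C; E; F] holding=A

towers=[B/D; C; E; F] holding=A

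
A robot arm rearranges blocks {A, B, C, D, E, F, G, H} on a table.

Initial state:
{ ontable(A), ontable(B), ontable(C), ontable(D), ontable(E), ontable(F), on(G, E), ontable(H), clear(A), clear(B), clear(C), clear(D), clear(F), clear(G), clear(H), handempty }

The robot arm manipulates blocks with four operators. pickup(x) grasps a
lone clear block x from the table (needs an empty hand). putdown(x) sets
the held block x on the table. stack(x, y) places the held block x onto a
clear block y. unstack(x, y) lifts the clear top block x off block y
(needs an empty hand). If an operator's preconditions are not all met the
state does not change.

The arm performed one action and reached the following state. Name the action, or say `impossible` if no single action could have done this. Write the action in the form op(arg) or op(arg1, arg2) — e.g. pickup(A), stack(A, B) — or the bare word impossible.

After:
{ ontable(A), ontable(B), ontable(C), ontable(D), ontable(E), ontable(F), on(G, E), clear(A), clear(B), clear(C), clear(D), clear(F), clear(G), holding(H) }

target: towers=[A; B; C; D; E/G; F] holding=H
     unstack(G, E) → towers=[A; B; C; D; E; F; H] holding=G
         pickup(A) → towers=[B; C; D; E/G; F; H] holding=A
         pickup(H) → towers=[A; B; C; D; E/G; F] holding=H  ← match
         pickup(B) → towers=[A; C; D; E/G; F; H] holding=B
         pickup(F) → towers=[A; B; C; D; E/G; H] holding=F
         pickup(D) → towers=[A; B; C; E/G; F; H] holding=D
         pickup(C) → towers=[A; B; D; E/G; F; H] holding=C

pickup(H)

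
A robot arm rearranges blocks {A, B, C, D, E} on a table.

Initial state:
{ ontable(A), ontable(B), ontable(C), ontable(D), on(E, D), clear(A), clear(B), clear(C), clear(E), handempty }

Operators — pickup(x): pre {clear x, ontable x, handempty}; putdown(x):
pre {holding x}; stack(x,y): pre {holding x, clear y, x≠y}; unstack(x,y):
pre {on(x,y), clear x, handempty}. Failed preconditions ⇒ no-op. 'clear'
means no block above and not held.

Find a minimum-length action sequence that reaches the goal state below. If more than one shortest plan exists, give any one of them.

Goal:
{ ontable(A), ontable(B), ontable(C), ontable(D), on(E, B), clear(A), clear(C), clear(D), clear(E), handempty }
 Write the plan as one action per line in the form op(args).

unstack(E, D)
stack(E, B)

step 1 (unstack(E, D)): towers=[A; B; C; D] holding=E
step 2 (stack(E, B)): towers=[A; B/E; C; D] holding=-
goal check: towers=[A; B/E; C; D] holding=- — reached (length 2, optimal by BFS)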